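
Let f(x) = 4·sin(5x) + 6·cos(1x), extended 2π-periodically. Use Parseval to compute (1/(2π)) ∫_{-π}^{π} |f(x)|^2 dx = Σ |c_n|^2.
Σ |c_n|^2 = 26

Expand |f|^2 and use orthogonality of {sin(nx), cos(mx)} on [-π, π]:
  ∫_{-π}^{π} sin(nx)^2 dx = π, ∫ cos(mx)^2 dx = π, and cross terms integrate to 0.
So ∫_{-π}^{π} f(x)^2 dx = 4^2 · π + 6^2 · π = (16 + 36)π.
Divide by 2π: (16 + 36)/2 = 26.
By Parseval, this equals Σ |c_n|^2.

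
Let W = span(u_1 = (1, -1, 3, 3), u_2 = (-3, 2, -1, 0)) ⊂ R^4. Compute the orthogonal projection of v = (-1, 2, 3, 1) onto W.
proj_W(v) = (-149/108, 73/108, 161/108, 79/36)

Set up U = [u_1 | ... | u_2] ∈ R^(4×2). The projector onto W = col(U) is P = U (U^T U)^(-1) U^T.
Compute U^T U =
  [20, -8]
  [-8, 14],
and U^T v = (9, 4).
Solve U^T U · c = U^T v for the coefficients: c = (79/108, 19/27). The projection is proj_W(v) = U c.
Check: (v - proj_W(v)) · u_1 = 0  (should be 0).
Check: (v - proj_W(v)) · u_2 = 0  (should be 0).
Result: proj_W(v) = (-149/108, 73/108, 161/108, 79/36).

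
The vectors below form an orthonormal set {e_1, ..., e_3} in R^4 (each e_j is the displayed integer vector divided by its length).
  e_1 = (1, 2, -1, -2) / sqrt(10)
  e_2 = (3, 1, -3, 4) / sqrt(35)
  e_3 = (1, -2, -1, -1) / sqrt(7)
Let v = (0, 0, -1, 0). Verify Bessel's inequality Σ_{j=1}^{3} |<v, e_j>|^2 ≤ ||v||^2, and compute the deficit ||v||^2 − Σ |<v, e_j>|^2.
Σ |<v, e_j>|^2 = 1/2; ||v||^2 = 1; deficit = 1/2

Write each e_j = u_j / sqrt(<u_j, u_j>) where u_j is the displayed integer vector. Then <v, e_j> = <v, u_j> / sqrt(<u_j, u_j>), so |<v, e_j>|^2 = <v, u_j>^2 / <u_j, u_j>.
Coefficients: <v, e_1> = 1/sqrt(10), <v, e_2> = 3/sqrt(35), <v, e_3> = 1/sqrt(7).
Square and sum: Σ |<v, e_j>|^2 = 1/2.
Compute ||v||^2 = v·v = 1.
Deficit = 1 − 1/2 = 1/2 ≥ 0, confirming Bessel's inequality. (The deficit equals ||v − Σ <v,e_j> e_j||^2, the squared distance from v to span{e_j}.)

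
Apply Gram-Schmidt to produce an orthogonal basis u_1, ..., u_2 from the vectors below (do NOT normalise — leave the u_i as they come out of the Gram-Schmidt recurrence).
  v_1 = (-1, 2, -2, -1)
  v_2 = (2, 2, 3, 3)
Orthogonal basis:
  u_1 = (-1, 2, -2, -1)
  u_2 = (13/10, 17/5, 8/5, 23/10)

Apply the Gram-Schmidt recurrence
  u_1 = v_1
  u_i = v_i − Σ_{j<i} ((v_i · u_j) / (u_j · u_j)) · u_j.

Step by step this gives:
  u_1 = (-1, 2, -2, -1)
  u_2 = (13/10, 17/5, 8/5, 23/10)

Orthogonality check:
  u_2 · u_1 = 0 (should be 0)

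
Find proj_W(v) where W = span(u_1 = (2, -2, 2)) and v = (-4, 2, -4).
proj_W(v) = (-10/3, 10/3, -10/3)

Set up U = [u_1 | ... | u_1] ∈ R^(3×1). The projector onto W = col(U) is P = U (U^T U)^(-1) U^T.
Compute U^T U =
  [12],
and U^T v = (-20).
Solve U^T U · c = U^T v for the coefficients: c = (-5/3). The projection is proj_W(v) = U c.
Check: (v - proj_W(v)) · u_1 = 0  (should be 0).
Result: proj_W(v) = (-10/3, 10/3, -10/3).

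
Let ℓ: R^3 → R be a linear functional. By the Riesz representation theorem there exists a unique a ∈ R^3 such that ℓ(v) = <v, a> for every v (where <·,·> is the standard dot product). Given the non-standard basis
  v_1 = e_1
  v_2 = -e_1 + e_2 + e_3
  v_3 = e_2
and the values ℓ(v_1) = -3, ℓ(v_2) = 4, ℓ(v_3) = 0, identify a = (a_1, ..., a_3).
a = (-3, 0, 1)

Write a = (a_1, ..., a_3) in the standard basis. For each basis vector v_i, ℓ(v_i) = <v_i, a> is a linear equation in the a_j's. Collect the n equations into a matrix system V a = ℓ, where row i of V is v_i (expressed in the standard basis). Since V is invertible (lower-triangular with 1s on the diagonal, up to permutation), solve by back-substitution:
  V =
[[1, 0, 0],
 [-1, 1, 1],
 [0, 1, 0]]
  V a = (-3, 4, 0)
Solving gives a = (-3, 0, 1).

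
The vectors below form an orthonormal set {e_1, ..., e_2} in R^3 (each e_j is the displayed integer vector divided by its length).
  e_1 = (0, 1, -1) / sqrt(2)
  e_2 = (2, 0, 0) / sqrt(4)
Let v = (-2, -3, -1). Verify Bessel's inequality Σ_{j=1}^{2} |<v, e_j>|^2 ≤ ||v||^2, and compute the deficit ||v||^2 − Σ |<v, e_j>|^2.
Σ |<v, e_j>|^2 = 6; ||v||^2 = 14; deficit = 8

Write each e_j = u_j / sqrt(<u_j, u_j>) where u_j is the displayed integer vector. Then <v, e_j> = <v, u_j> / sqrt(<u_j, u_j>), so |<v, e_j>|^2 = <v, u_j>^2 / <u_j, u_j>.
Coefficients: <v, e_1> = -2/sqrt(2), <v, e_2> = -4/sqrt(4).
Square and sum: Σ |<v, e_j>|^2 = 6.
Compute ||v||^2 = v·v = 14.
Deficit = 14 − 6 = 8 ≥ 0, confirming Bessel's inequality. (The deficit equals ||v − Σ <v,e_j> e_j||^2, the squared distance from v to span{e_j}.)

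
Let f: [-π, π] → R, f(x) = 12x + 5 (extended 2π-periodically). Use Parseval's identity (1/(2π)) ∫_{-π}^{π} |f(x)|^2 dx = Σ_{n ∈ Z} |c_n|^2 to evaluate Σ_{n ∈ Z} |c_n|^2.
Σ |c_n|^2 = 48π^2 + 25

Expand and integrate term by term over [-π, π]:
  ∫ (12x)^2 dx = 144·(2π^3/3); ∫ 2·12·(5)·x dx = 0 (odd integrand); ∫ 5^2 dx = 25·2π.
So (1/(2π)) ∫_{-π}^{π} (12x + 5)^2 dx = 144π^2/3 + 25 = 48π^2 + 25.
Parseval ⇒ Σ |c_n|^2 = 48π^2 + 25.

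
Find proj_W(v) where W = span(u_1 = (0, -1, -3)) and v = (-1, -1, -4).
proj_W(v) = (0, -13/10, -39/10)

Set up U = [u_1 | ... | u_1] ∈ R^(3×1). The projector onto W = col(U) is P = U (U^T U)^(-1) U^T.
Compute U^T U =
  [10],
and U^T v = (13).
Solve U^T U · c = U^T v for the coefficients: c = (13/10). The projection is proj_W(v) = U c.
Check: (v - proj_W(v)) · u_1 = 0  (should be 0).
Result: proj_W(v) = (0, -13/10, -39/10).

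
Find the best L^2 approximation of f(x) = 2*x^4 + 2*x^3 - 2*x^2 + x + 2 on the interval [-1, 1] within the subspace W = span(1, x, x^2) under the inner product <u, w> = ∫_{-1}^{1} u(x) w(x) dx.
g(x) = -2*x^2/7 + 11*x/5 + 64/35

The best approximation g ∈ W is the orthogonal projection of f onto W. Writing g = a_0 + a_1 x + a_2 x^2, the coefficients solve the normal equations G · a = b where
  G_{ij} = <φ_i, φ_j> and b_i = <f, φ_i>, with φ_0 = 1, φ_1 = x, φ_2 = x^2.
G =
  [2, 0, 2/3]
  [0, 2/3, 0]
  [2/3, 0, 2/5],
b = (52/15, 22/15, 116/105).
Solving gives a_0 = 64/35, a_1 = 11/5, a_2 = -2/7, so
  g(x) = -2*x^2/7 + 11*x/5 + 64/35.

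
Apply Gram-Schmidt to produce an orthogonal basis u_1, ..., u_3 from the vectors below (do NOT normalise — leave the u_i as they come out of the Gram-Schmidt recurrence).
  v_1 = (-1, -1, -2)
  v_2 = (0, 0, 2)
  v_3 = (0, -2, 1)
Orthogonal basis:
  u_1 = (-1, -1, -2)
  u_2 = (-2/3, -2/3, 2/3)
  u_3 = (1, -1, 0)

Apply the Gram-Schmidt recurrence
  u_1 = v_1
  u_i = v_i − Σ_{j<i} ((v_i · u_j) / (u_j · u_j)) · u_j.

Step by step this gives:
  u_1 = (-1, -1, -2)
  u_2 = (-2/3, -2/3, 2/3)
  u_3 = (1, -1, 0)

Orthogonality check:
  u_2 · u_1 = 0 (should be 0)
  u_3 · u_1 = 0 (should be 0)
  u_3 · u_2 = 0 (should be 0)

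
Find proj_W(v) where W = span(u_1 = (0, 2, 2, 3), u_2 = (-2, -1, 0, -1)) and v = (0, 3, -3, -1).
proj_W(v) = (14/11, -1/11, -8/11, -5/11)

Set up U = [u_1 | ... | u_2] ∈ R^(4×2). The projector onto W = col(U) is P = U (U^T U)^(-1) U^T.
Compute U^T U =
  [17, -5]
  [-5, 6],
and U^T v = (-3, -2).
Solve U^T U · c = U^T v for the coefficients: c = (-4/11, -7/11). The projection is proj_W(v) = U c.
Check: (v - proj_W(v)) · u_1 = 0  (should be 0).
Check: (v - proj_W(v)) · u_2 = 0  (should be 0).
Result: proj_W(v) = (14/11, -1/11, -8/11, -5/11).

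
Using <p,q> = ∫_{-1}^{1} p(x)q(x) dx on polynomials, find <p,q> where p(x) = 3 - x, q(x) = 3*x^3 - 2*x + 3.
<p,q> = 272/15

Expand the product: p(x)·q(x) = -3*x^4 + 9*x^3 + 2*x^2 - 9*x + 9.
∫_{-1}^{1} of each monomial x^k gives [2/(k+1) if k even, 0 if k odd]. Integrating term-by-term (or equivalently evaluating the antiderivative F(x) = -3*x^5/5 + 9*x^4/4 + 2*x^3/3 - 9*x^2/2 + 9*x at the endpoints):
  F(1) − F(−1) = 409/60 − (-679/60) = 272/15.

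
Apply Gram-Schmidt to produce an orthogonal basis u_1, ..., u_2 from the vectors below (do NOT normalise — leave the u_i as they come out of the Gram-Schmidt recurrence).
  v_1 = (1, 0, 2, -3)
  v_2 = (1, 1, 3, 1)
Orthogonal basis:
  u_1 = (1, 0, 2, -3)
  u_2 = (5/7, 1, 17/7, 13/7)

Apply the Gram-Schmidt recurrence
  u_1 = v_1
  u_i = v_i − Σ_{j<i} ((v_i · u_j) / (u_j · u_j)) · u_j.

Step by step this gives:
  u_1 = (1, 0, 2, -3)
  u_2 = (5/7, 1, 17/7, 13/7)

Orthogonality check:
  u_2 · u_1 = 0 (should be 0)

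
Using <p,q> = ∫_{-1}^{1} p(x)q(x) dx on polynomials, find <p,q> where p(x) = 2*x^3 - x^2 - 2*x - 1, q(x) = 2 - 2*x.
<p,q> = -64/15

Expand the product: p(x)·q(x) = -4*x^4 + 6*x^3 + 2*x^2 - 2*x - 2.
∫_{-1}^{1} of each monomial x^k gives [2/(k+1) if k even, 0 if k odd]. Integrating term-by-term (or equivalently evaluating the antiderivative F(x) = -4*x^5/5 + 3*x^4/2 + 2*x^3/3 - x^2 - 2*x at the endpoints):
  F(1) − F(−1) = -49/30 − (79/30) = -64/15.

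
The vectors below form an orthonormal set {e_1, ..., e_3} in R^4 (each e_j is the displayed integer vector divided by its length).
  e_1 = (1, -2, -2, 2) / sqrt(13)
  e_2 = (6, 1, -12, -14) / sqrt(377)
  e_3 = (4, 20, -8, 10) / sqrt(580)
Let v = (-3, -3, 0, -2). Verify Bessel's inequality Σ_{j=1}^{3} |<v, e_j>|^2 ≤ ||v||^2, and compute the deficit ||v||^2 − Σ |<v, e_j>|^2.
Σ |<v, e_j>|^2 = 74/5; ||v||^2 = 22; deficit = 36/5

Write each e_j = u_j / sqrt(<u_j, u_j>) where u_j is the displayed integer vector. Then <v, e_j> = <v, u_j> / sqrt(<u_j, u_j>), so |<v, e_j>|^2 = <v, u_j>^2 / <u_j, u_j>.
Coefficients: <v, e_1> = -1/sqrt(13), <v, e_2> = 7/sqrt(377), <v, e_3> = -92/sqrt(580).
Square and sum: Σ |<v, e_j>|^2 = 74/5.
Compute ||v||^2 = v·v = 22.
Deficit = 22 − 74/5 = 36/5 ≥ 0, confirming Bessel's inequality. (The deficit equals ||v − Σ <v,e_j> e_j||^2, the squared distance from v to span{e_j}.)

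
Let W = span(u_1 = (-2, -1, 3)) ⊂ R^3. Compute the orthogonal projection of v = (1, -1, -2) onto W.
proj_W(v) = (1, 1/2, -3/2)

Set up U = [u_1 | ... | u_1] ∈ R^(3×1). The projector onto W = col(U) is P = U (U^T U)^(-1) U^T.
Compute U^T U =
  [14],
and U^T v = (-7).
Solve U^T U · c = U^T v for the coefficients: c = (-1/2). The projection is proj_W(v) = U c.
Check: (v - proj_W(v)) · u_1 = 0  (should be 0).
Result: proj_W(v) = (1, 1/2, -3/2).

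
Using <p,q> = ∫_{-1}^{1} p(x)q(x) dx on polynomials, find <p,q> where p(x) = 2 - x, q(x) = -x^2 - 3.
<p,q> = -40/3

Expand the product: p(x)·q(x) = x^3 - 2*x^2 + 3*x - 6.
∫_{-1}^{1} of each monomial x^k gives [2/(k+1) if k even, 0 if k odd]. Integrating term-by-term (or equivalently evaluating the antiderivative F(x) = x^4/4 - 2*x^3/3 + 3*x^2/2 - 6*x at the endpoints):
  F(1) − F(−1) = -59/12 − (101/12) = -40/3.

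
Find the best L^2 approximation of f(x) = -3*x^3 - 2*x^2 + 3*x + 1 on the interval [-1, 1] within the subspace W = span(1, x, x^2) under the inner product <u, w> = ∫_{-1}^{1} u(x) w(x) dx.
g(x) = -2*x^2 + 6*x/5 + 1

The best approximation g ∈ W is the orthogonal projection of f onto W. Writing g = a_0 + a_1 x + a_2 x^2, the coefficients solve the normal equations G · a = b where
  G_{ij} = <φ_i, φ_j> and b_i = <f, φ_i>, with φ_0 = 1, φ_1 = x, φ_2 = x^2.
G =
  [2, 0, 2/3]
  [0, 2/3, 0]
  [2/3, 0, 2/5],
b = (2/3, 4/5, -2/15).
Solving gives a_0 = 1, a_1 = 6/5, a_2 = -2, so
  g(x) = -2*x^2 + 6*x/5 + 1.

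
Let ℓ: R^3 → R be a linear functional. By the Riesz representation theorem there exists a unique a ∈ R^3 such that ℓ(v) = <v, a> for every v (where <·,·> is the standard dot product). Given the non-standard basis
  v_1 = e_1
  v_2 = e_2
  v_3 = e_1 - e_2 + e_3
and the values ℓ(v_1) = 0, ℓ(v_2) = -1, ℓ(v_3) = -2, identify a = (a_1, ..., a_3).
a = (0, -1, -3)

Write a = (a_1, ..., a_3) in the standard basis. For each basis vector v_i, ℓ(v_i) = <v_i, a> is a linear equation in the a_j's. Collect the n equations into a matrix system V a = ℓ, where row i of V is v_i (expressed in the standard basis). Since V is invertible (lower-triangular with 1s on the diagonal, up to permutation), solve by back-substitution:
  V =
[[1, 0, 0],
 [0, 1, 0],
 [1, -1, 1]]
  V a = (0, -1, -2)
Solving gives a = (0, -1, -3).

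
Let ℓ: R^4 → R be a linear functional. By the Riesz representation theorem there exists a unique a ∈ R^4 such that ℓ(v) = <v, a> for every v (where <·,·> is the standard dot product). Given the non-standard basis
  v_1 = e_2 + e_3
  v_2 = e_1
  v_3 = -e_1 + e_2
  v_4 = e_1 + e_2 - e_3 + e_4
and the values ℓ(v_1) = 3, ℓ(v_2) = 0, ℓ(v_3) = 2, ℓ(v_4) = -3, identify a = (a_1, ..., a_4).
a = (0, 2, 1, -4)

Write a = (a_1, ..., a_4) in the standard basis. For each basis vector v_i, ℓ(v_i) = <v_i, a> is a linear equation in the a_j's. Collect the n equations into a matrix system V a = ℓ, where row i of V is v_i (expressed in the standard basis). Since V is invertible (lower-triangular with 1s on the diagonal, up to permutation), solve by back-substitution:
  V =
[[0, 1, 1, 0],
 [1, 0, 0, 0],
 [-1, 1, 0, 0],
 [1, 1, -1, 1]]
  V a = (3, 0, 2, -3)
Solving gives a = (0, 2, 1, -4).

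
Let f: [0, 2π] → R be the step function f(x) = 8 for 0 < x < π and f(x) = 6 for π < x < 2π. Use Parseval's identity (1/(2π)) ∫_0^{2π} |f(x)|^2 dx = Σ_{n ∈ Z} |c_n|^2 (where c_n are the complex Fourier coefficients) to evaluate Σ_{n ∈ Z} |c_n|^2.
Σ |c_n|^2 = 50

Parseval equates the L^2 energy of f (normalised by 1/(2π)) with the ℓ^2 sum of its Fourier coefficients: (1/(2π)) ∫_0^{2π} |f|^2 = Σ |c_n|^2.
Compute the left side: (1/(2π)) [∫_0^π 8^2 dx + ∫_π^{2π} 6^2 dx] = (1/(2π)) · (64π + 36π) = (64 + 36)/2 = 50.
So Σ_{n ∈ Z} |c_n|^2 = 50.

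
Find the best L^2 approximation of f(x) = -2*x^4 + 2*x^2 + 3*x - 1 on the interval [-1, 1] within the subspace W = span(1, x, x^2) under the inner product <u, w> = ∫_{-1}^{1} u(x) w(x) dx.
g(x) = 2*x^2/7 + 3*x - 29/35

The best approximation g ∈ W is the orthogonal projection of f onto W. Writing g = a_0 + a_1 x + a_2 x^2, the coefficients solve the normal equations G · a = b where
  G_{ij} = <φ_i, φ_j> and b_i = <f, φ_i>, with φ_0 = 1, φ_1 = x, φ_2 = x^2.
G =
  [2, 0, 2/3]
  [0, 2/3, 0]
  [2/3, 0, 2/5],
b = (-22/15, 2, -46/105).
Solving gives a_0 = -29/35, a_1 = 3, a_2 = 2/7, so
  g(x) = 2*x^2/7 + 3*x - 29/35.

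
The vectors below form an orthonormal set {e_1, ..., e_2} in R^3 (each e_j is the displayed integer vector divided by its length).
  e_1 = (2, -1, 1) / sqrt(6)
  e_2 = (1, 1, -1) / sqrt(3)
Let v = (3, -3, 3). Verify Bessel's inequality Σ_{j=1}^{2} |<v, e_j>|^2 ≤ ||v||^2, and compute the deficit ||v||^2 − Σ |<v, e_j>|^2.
Σ |<v, e_j>|^2 = 27; ||v||^2 = 27; deficit = 0

Write each e_j = u_j / sqrt(<u_j, u_j>) where u_j is the displayed integer vector. Then <v, e_j> = <v, u_j> / sqrt(<u_j, u_j>), so |<v, e_j>|^2 = <v, u_j>^2 / <u_j, u_j>.
Coefficients: <v, e_1> = 12/sqrt(6), <v, e_2> = -3/sqrt(3).
Square and sum: Σ |<v, e_j>|^2 = 27.
Compute ||v||^2 = v·v = 27.
Deficit = 27 − 27 = 0 ≥ 0, confirming Bessel's inequality. (The deficit equals ||v − Σ <v,e_j> e_j||^2, the squared distance from v to span{e_j}.)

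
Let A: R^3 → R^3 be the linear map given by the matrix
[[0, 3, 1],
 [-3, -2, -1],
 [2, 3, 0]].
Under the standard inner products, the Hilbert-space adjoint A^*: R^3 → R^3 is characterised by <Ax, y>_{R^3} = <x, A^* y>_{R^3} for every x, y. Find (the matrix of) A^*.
A^* = A^T =
[[0, -3, 2],
 [3, -2, 3],
 [1, -1, 0]]

For real matrices with standard dot products, the defining identity <Ax, y> = <x, A^* y> gives (Ax)^T y = x^T (A^*) y, i.e. x^T A^T y = x^T (A^*) y. Since this holds for all x, y, we must have A^* = A^T. Therefore
A^* =
[[0, -3, 2],
 [3, -2, 3],
 [1, -1, 0]].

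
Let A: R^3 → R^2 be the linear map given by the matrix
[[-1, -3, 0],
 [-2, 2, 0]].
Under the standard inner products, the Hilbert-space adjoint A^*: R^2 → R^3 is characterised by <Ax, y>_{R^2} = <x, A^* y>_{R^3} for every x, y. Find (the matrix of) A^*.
A^* = A^T =
[[-1, -2],
 [-3, 2],
 [0, 0]]

For real matrices with standard dot products, the defining identity <Ax, y> = <x, A^* y> gives (Ax)^T y = x^T (A^*) y, i.e. x^T A^T y = x^T (A^*) y. Since this holds for all x, y, we must have A^* = A^T. Therefore
A^* =
[[-1, -2],
 [-3, 2],
 [0, 0]].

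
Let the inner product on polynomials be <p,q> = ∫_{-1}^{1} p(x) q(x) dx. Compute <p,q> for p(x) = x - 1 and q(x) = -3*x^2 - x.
<p,q> = 4/3

Expand the product: p(x)·q(x) = -3*x^3 + 2*x^2 + x.
∫_{-1}^{1} of each monomial x^k gives [2/(k+1) if k even, 0 if k odd]. Integrating term-by-term (or equivalently evaluating the antiderivative F(x) = -3*x^4/4 + 2*x^3/3 + x^2/2 at the endpoints):
  F(1) − F(−1) = 5/12 − (-11/12) = 4/3.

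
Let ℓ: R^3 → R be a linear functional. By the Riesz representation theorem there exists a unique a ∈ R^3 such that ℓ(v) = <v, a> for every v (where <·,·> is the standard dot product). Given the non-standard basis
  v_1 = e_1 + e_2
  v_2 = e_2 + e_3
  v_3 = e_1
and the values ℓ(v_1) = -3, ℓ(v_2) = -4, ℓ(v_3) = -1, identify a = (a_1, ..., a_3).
a = (-1, -2, -2)

Write a = (a_1, ..., a_3) in the standard basis. For each basis vector v_i, ℓ(v_i) = <v_i, a> is a linear equation in the a_j's. Collect the n equations into a matrix system V a = ℓ, where row i of V is v_i (expressed in the standard basis). Since V is invertible (lower-triangular with 1s on the diagonal, up to permutation), solve by back-substitution:
  V =
[[1, 1, 0],
 [0, 1, 1],
 [1, 0, 0]]
  V a = (-3, -4, -1)
Solving gives a = (-1, -2, -2).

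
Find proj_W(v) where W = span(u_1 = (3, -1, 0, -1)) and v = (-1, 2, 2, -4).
proj_W(v) = (-3/11, 1/11, 0, 1/11)

Set up U = [u_1 | ... | u_1] ∈ R^(4×1). The projector onto W = col(U) is P = U (U^T U)^(-1) U^T.
Compute U^T U =
  [11],
and U^T v = (-1).
Solve U^T U · c = U^T v for the coefficients: c = (-1/11). The projection is proj_W(v) = U c.
Check: (v - proj_W(v)) · u_1 = 0  (should be 0).
Result: proj_W(v) = (-3/11, 1/11, 0, 1/11).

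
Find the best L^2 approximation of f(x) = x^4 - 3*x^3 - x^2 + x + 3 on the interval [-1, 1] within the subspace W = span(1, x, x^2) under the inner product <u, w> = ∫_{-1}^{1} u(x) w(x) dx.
g(x) = -x^2/7 - 4*x/5 + 102/35

The best approximation g ∈ W is the orthogonal projection of f onto W. Writing g = a_0 + a_1 x + a_2 x^2, the coefficients solve the normal equations G · a = b where
  G_{ij} = <φ_i, φ_j> and b_i = <f, φ_i>, with φ_0 = 1, φ_1 = x, φ_2 = x^2.
G =
  [2, 0, 2/3]
  [0, 2/3, 0]
  [2/3, 0, 2/5],
b = (86/15, -8/15, 66/35).
Solving gives a_0 = 102/35, a_1 = -4/5, a_2 = -1/7, so
  g(x) = -x^2/7 - 4*x/5 + 102/35.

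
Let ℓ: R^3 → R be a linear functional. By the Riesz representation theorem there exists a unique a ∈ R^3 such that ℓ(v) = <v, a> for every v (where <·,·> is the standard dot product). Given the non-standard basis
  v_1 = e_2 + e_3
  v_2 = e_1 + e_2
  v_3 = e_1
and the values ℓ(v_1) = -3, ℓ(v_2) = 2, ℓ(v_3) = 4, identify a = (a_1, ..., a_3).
a = (4, -2, -1)

Write a = (a_1, ..., a_3) in the standard basis. For each basis vector v_i, ℓ(v_i) = <v_i, a> is a linear equation in the a_j's. Collect the n equations into a matrix system V a = ℓ, where row i of V is v_i (expressed in the standard basis). Since V is invertible (lower-triangular with 1s on the diagonal, up to permutation), solve by back-substitution:
  V =
[[0, 1, 1],
 [1, 1, 0],
 [1, 0, 0]]
  V a = (-3, 2, 4)
Solving gives a = (4, -2, -1).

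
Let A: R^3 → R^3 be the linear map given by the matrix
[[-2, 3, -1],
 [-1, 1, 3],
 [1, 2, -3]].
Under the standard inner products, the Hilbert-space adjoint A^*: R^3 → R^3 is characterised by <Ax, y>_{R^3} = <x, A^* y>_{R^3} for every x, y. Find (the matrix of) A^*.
A^* = A^T =
[[-2, -1, 1],
 [3, 1, 2],
 [-1, 3, -3]]

For real matrices with standard dot products, the defining identity <Ax, y> = <x, A^* y> gives (Ax)^T y = x^T (A^*) y, i.e. x^T A^T y = x^T (A^*) y. Since this holds for all x, y, we must have A^* = A^T. Therefore
A^* =
[[-2, -1, 1],
 [3, 1, 2],
 [-1, 3, -3]].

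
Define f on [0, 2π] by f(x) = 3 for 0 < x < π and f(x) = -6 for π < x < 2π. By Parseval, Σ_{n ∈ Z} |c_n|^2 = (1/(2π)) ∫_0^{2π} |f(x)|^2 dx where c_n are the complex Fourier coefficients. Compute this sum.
Σ |c_n|^2 = 45/2

Parseval equates the L^2 energy of f (normalised by 1/(2π)) with the ℓ^2 sum of its Fourier coefficients: (1/(2π)) ∫_0^{2π} |f|^2 = Σ |c_n|^2.
Compute the left side: (1/(2π)) [∫_0^π 3^2 dx + ∫_π^{2π} (-6)^2 dx] = (1/(2π)) · (9π + 36π) = (9 + 36)/2 = 45/2.
So Σ_{n ∈ Z} |c_n|^2 = 45/2.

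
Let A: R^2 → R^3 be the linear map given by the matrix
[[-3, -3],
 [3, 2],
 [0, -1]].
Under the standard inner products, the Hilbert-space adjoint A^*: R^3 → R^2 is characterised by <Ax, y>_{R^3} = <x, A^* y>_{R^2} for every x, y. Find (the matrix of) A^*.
A^* = A^T =
[[-3, 3, 0],
 [-3, 2, -1]]

For real matrices with standard dot products, the defining identity <Ax, y> = <x, A^* y> gives (Ax)^T y = x^T (A^*) y, i.e. x^T A^T y = x^T (A^*) y. Since this holds for all x, y, we must have A^* = A^T. Therefore
A^* =
[[-3, 3, 0],
 [-3, 2, -1]].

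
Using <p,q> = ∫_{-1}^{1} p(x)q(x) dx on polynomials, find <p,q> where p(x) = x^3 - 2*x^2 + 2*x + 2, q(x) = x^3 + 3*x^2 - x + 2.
<p,q> = 44/7

Expand the product: p(x)·q(x) = x^6 + x^5 - 5*x^4 + 12*x^3 + 2*x + 4.
∫_{-1}^{1} of each monomial x^k gives [2/(k+1) if k even, 0 if k odd]. Integrating term-by-term (or equivalently evaluating the antiderivative F(x) = x^7/7 + x^6/6 - x^5 + 3*x^4 + x^2 + 4*x at the endpoints):
  F(1) − F(−1) = 307/42 − (43/42) = 44/7.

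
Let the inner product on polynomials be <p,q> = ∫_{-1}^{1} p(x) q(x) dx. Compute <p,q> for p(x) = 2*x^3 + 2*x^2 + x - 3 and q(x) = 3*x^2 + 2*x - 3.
<p,q> = 40/3

Expand the product: p(x)·q(x) = 6*x^5 + 10*x^4 + x^3 - 13*x^2 - 9*x + 9.
∫_{-1}^{1} of each monomial x^k gives [2/(k+1) if k even, 0 if k odd]. Integrating term-by-term (or equivalently evaluating the antiderivative F(x) = x^6 + 2*x^5 + x^4/4 - 13*x^3/3 - 9*x^2/2 + 9*x at the endpoints):
  F(1) − F(−1) = 41/12 − (-119/12) = 40/3.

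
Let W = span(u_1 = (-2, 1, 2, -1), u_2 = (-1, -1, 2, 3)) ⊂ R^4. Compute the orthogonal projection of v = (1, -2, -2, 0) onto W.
proj_W(v) = (121/73, -50/73, -128/73, 36/73)

Set up U = [u_1 | ... | u_2] ∈ R^(4×2). The projector onto W = col(U) is P = U (U^T U)^(-1) U^T.
Compute U^T U =
  [10, 2]
  [2, 15],
and U^T v = (-8, -3).
Solve U^T U · c = U^T v for the coefficients: c = (-57/73, -7/73). The projection is proj_W(v) = U c.
Check: (v - proj_W(v)) · u_1 = 0  (should be 0).
Check: (v - proj_W(v)) · u_2 = 0  (should be 0).
Result: proj_W(v) = (121/73, -50/73, -128/73, 36/73).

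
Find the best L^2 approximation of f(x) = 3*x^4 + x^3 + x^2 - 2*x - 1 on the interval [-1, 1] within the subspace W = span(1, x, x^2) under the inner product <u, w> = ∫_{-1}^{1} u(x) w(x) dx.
g(x) = 25*x^2/7 - 7*x/5 - 44/35

The best approximation g ∈ W is the orthogonal projection of f onto W. Writing g = a_0 + a_1 x + a_2 x^2, the coefficients solve the normal equations G · a = b where
  G_{ij} = <φ_i, φ_j> and b_i = <f, φ_i>, with φ_0 = 1, φ_1 = x, φ_2 = x^2.
G =
  [2, 0, 2/3]
  [0, 2/3, 0]
  [2/3, 0, 2/5],
b = (-2/15, -14/15, 62/105).
Solving gives a_0 = -44/35, a_1 = -7/5, a_2 = 25/7, so
  g(x) = 25*x^2/7 - 7*x/5 - 44/35.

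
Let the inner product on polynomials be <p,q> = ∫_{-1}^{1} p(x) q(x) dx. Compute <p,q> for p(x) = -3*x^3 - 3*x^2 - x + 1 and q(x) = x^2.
<p,q> = -8/15

Expand the product: p(x)·q(x) = -3*x^5 - 3*x^4 - x^3 + x^2.
∫_{-1}^{1} of each monomial x^k gives [2/(k+1) if k even, 0 if k odd]. Integrating term-by-term (or equivalently evaluating the antiderivative F(x) = -x^6/2 - 3*x^5/5 - x^4/4 + x^3/3 at the endpoints):
  F(1) − F(−1) = -61/60 − (-29/60) = -8/15.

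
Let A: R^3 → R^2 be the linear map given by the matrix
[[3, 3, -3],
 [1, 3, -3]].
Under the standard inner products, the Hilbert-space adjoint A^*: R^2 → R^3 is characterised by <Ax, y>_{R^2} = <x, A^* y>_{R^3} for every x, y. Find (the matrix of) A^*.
A^* = A^T =
[[3, 1],
 [3, 3],
 [-3, -3]]

For real matrices with standard dot products, the defining identity <Ax, y> = <x, A^* y> gives (Ax)^T y = x^T (A^*) y, i.e. x^T A^T y = x^T (A^*) y. Since this holds for all x, y, we must have A^* = A^T. Therefore
A^* =
[[3, 1],
 [3, 3],
 [-3, -3]].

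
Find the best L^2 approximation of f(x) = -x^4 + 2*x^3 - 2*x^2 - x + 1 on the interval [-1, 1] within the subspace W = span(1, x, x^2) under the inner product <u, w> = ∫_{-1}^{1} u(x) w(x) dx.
g(x) = -20*x^2/7 + x/5 + 38/35

The best approximation g ∈ W is the orthogonal projection of f onto W. Writing g = a_0 + a_1 x + a_2 x^2, the coefficients solve the normal equations G · a = b where
  G_{ij} = <φ_i, φ_j> and b_i = <f, φ_i>, with φ_0 = 1, φ_1 = x, φ_2 = x^2.
G =
  [2, 0, 2/3]
  [0, 2/3, 0]
  [2/3, 0, 2/5],
b = (4/15, 2/15, -44/105).
Solving gives a_0 = 38/35, a_1 = 1/5, a_2 = -20/7, so
  g(x) = -20*x^2/7 + x/5 + 38/35.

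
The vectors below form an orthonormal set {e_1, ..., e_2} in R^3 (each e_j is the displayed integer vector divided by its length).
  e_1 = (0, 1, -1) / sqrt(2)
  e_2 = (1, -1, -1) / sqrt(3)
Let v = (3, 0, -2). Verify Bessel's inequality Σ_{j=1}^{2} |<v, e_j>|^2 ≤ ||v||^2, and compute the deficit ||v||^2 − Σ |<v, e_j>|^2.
Σ |<v, e_j>|^2 = 31/3; ||v||^2 = 13; deficit = 8/3

Write each e_j = u_j / sqrt(<u_j, u_j>) where u_j is the displayed integer vector. Then <v, e_j> = <v, u_j> / sqrt(<u_j, u_j>), so |<v, e_j>|^2 = <v, u_j>^2 / <u_j, u_j>.
Coefficients: <v, e_1> = 2/sqrt(2), <v, e_2> = 5/sqrt(3).
Square and sum: Σ |<v, e_j>|^2 = 31/3.
Compute ||v||^2 = v·v = 13.
Deficit = 13 − 31/3 = 8/3 ≥ 0, confirming Bessel's inequality. (The deficit equals ||v − Σ <v,e_j> e_j||^2, the squared distance from v to span{e_j}.)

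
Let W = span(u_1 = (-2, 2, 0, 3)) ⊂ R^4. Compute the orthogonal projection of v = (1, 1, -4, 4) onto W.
proj_W(v) = (-24/17, 24/17, 0, 36/17)

Set up U = [u_1 | ... | u_1] ∈ R^(4×1). The projector onto W = col(U) is P = U (U^T U)^(-1) U^T.
Compute U^T U =
  [17],
and U^T v = (12).
Solve U^T U · c = U^T v for the coefficients: c = (12/17). The projection is proj_W(v) = U c.
Check: (v - proj_W(v)) · u_1 = 0  (should be 0).
Result: proj_W(v) = (-24/17, 24/17, 0, 36/17).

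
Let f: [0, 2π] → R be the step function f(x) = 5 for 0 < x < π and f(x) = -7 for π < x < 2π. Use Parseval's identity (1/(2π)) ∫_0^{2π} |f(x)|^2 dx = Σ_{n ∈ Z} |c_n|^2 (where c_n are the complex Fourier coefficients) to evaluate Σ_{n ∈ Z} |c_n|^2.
Σ |c_n|^2 = 37

Parseval equates the L^2 energy of f (normalised by 1/(2π)) with the ℓ^2 sum of its Fourier coefficients: (1/(2π)) ∫_0^{2π} |f|^2 = Σ |c_n|^2.
Compute the left side: (1/(2π)) [∫_0^π 5^2 dx + ∫_π^{2π} (-7)^2 dx] = (1/(2π)) · (25π + 49π) = (25 + 49)/2 = 37.
So Σ_{n ∈ Z} |c_n|^2 = 37.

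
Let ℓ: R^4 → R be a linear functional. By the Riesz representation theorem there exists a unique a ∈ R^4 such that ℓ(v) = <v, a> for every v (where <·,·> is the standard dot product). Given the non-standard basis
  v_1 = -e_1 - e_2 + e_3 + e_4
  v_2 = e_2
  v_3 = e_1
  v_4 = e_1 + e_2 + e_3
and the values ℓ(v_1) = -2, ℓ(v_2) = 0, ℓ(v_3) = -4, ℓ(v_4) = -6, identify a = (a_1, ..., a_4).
a = (-4, 0, -2, -4)

Write a = (a_1, ..., a_4) in the standard basis. For each basis vector v_i, ℓ(v_i) = <v_i, a> is a linear equation in the a_j's. Collect the n equations into a matrix system V a = ℓ, where row i of V is v_i (expressed in the standard basis). Since V is invertible (lower-triangular with 1s on the diagonal, up to permutation), solve by back-substitution:
  V =
[[-1, -1, 1, 1],
 [0, 1, 0, 0],
 [1, 0, 0, 0],
 [1, 1, 1, 0]]
  V a = (-2, 0, -4, -6)
Solving gives a = (-4, 0, -2, -4).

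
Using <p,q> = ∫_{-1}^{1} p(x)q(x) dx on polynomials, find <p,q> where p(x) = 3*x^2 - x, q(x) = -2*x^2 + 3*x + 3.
<p,q> = 8/5

Expand the product: p(x)·q(x) = -6*x^4 + 11*x^3 + 6*x^2 - 3*x.
∫_{-1}^{1} of each monomial x^k gives [2/(k+1) if k even, 0 if k odd]. Integrating term-by-term (or equivalently evaluating the antiderivative F(x) = -6*x^5/5 + 11*x^4/4 + 2*x^3 - 3*x^2/2 at the endpoints):
  F(1) − F(−1) = 41/20 − (9/20) = 8/5.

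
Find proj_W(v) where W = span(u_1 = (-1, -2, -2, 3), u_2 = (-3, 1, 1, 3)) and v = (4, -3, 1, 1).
proj_W(v) = (7/4, -7/4, -7/4, -3/4)

Set up U = [u_1 | ... | u_2] ∈ R^(4×2). The projector onto W = col(U) is P = U (U^T U)^(-1) U^T.
Compute U^T U =
  [18, 8]
  [8, 20],
and U^T v = (3, -11).
Solve U^T U · c = U^T v for the coefficients: c = (1/2, -3/4). The projection is proj_W(v) = U c.
Check: (v - proj_W(v)) · u_1 = 0  (should be 0).
Check: (v - proj_W(v)) · u_2 = 0  (should be 0).
Result: proj_W(v) = (7/4, -7/4, -7/4, -3/4).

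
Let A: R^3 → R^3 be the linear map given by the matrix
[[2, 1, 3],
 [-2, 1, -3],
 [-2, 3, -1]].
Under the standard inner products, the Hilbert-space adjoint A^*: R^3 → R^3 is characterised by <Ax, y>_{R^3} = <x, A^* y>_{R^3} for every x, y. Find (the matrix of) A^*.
A^* = A^T =
[[2, -2, -2],
 [1, 1, 3],
 [3, -3, -1]]

For real matrices with standard dot products, the defining identity <Ax, y> = <x, A^* y> gives (Ax)^T y = x^T (A^*) y, i.e. x^T A^T y = x^T (A^*) y. Since this holds for all x, y, we must have A^* = A^T. Therefore
A^* =
[[2, -2, -2],
 [1, 1, 3],
 [3, -3, -1]].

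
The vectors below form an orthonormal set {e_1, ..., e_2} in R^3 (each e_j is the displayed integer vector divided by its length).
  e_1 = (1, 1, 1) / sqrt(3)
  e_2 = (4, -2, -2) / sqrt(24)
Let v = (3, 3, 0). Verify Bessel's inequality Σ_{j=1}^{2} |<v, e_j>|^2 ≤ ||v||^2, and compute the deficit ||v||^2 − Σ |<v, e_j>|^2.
Σ |<v, e_j>|^2 = 27/2; ||v||^2 = 18; deficit = 9/2

Write each e_j = u_j / sqrt(<u_j, u_j>) where u_j is the displayed integer vector. Then <v, e_j> = <v, u_j> / sqrt(<u_j, u_j>), so |<v, e_j>|^2 = <v, u_j>^2 / <u_j, u_j>.
Coefficients: <v, e_1> = 6/sqrt(3), <v, e_2> = 6/sqrt(24).
Square and sum: Σ |<v, e_j>|^2 = 27/2.
Compute ||v||^2 = v·v = 18.
Deficit = 18 − 27/2 = 9/2 ≥ 0, confirming Bessel's inequality. (The deficit equals ||v − Σ <v,e_j> e_j||^2, the squared distance from v to span{e_j}.)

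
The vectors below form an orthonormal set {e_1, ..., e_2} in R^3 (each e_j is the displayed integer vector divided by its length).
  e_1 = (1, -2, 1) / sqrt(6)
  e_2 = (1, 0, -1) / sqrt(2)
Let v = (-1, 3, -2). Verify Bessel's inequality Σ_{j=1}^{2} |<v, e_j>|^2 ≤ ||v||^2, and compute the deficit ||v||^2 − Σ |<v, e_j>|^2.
Σ |<v, e_j>|^2 = 14; ||v||^2 = 14; deficit = 0

Write each e_j = u_j / sqrt(<u_j, u_j>) where u_j is the displayed integer vector. Then <v, e_j> = <v, u_j> / sqrt(<u_j, u_j>), so |<v, e_j>|^2 = <v, u_j>^2 / <u_j, u_j>.
Coefficients: <v, e_1> = -9/sqrt(6), <v, e_2> = 1/sqrt(2).
Square and sum: Σ |<v, e_j>|^2 = 14.
Compute ||v||^2 = v·v = 14.
Deficit = 14 − 14 = 0 ≥ 0, confirming Bessel's inequality. (The deficit equals ||v − Σ <v,e_j> e_j||^2, the squared distance from v to span{e_j}.)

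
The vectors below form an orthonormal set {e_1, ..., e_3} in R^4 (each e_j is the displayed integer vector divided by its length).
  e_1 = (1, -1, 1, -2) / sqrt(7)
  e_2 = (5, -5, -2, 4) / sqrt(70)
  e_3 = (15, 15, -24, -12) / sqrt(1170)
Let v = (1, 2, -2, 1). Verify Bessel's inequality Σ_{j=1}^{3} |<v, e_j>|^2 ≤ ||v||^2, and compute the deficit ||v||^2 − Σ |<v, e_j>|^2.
Σ |<v, e_j>|^2 = 121/13; ||v||^2 = 10; deficit = 9/13

Write each e_j = u_j / sqrt(<u_j, u_j>) where u_j is the displayed integer vector. Then <v, e_j> = <v, u_j> / sqrt(<u_j, u_j>), so |<v, e_j>|^2 = <v, u_j>^2 / <u_j, u_j>.
Coefficients: <v, e_1> = -5/sqrt(7), <v, e_2> = 3/sqrt(70), <v, e_3> = 81/sqrt(1170).
Square and sum: Σ |<v, e_j>|^2 = 121/13.
Compute ||v||^2 = v·v = 10.
Deficit = 10 − 121/13 = 9/13 ≥ 0, confirming Bessel's inequality. (The deficit equals ||v − Σ <v,e_j> e_j||^2, the squared distance from v to span{e_j}.)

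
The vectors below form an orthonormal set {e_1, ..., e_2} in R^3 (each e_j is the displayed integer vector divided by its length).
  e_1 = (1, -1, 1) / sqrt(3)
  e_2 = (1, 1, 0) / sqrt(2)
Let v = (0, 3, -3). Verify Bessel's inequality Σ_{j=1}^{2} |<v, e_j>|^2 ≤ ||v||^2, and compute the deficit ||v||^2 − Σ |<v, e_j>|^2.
Σ |<v, e_j>|^2 = 33/2; ||v||^2 = 18; deficit = 3/2

Write each e_j = u_j / sqrt(<u_j, u_j>) where u_j is the displayed integer vector. Then <v, e_j> = <v, u_j> / sqrt(<u_j, u_j>), so |<v, e_j>|^2 = <v, u_j>^2 / <u_j, u_j>.
Coefficients: <v, e_1> = -6/sqrt(3), <v, e_2> = 3/sqrt(2).
Square and sum: Σ |<v, e_j>|^2 = 33/2.
Compute ||v||^2 = v·v = 18.
Deficit = 18 − 33/2 = 3/2 ≥ 0, confirming Bessel's inequality. (The deficit equals ||v − Σ <v,e_j> e_j||^2, the squared distance from v to span{e_j}.)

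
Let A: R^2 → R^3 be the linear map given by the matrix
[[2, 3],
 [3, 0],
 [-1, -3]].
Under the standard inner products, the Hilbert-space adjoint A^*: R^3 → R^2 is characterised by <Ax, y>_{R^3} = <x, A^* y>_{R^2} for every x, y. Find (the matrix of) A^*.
A^* = A^T =
[[2, 3, -1],
 [3, 0, -3]]

For real matrices with standard dot products, the defining identity <Ax, y> = <x, A^* y> gives (Ax)^T y = x^T (A^*) y, i.e. x^T A^T y = x^T (A^*) y. Since this holds for all x, y, we must have A^* = A^T. Therefore
A^* =
[[2, 3, -1],
 [3, 0, -3]].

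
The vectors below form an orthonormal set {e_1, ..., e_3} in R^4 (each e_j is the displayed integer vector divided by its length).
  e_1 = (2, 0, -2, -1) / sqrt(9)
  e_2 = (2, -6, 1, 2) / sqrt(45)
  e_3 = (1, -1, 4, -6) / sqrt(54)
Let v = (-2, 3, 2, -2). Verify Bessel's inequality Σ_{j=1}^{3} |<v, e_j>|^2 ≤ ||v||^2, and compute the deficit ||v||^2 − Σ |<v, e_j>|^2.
Σ |<v, e_j>|^2 = 629/30; ||v||^2 = 21; deficit = 1/30

Write each e_j = u_j / sqrt(<u_j, u_j>) where u_j is the displayed integer vector. Then <v, e_j> = <v, u_j> / sqrt(<u_j, u_j>), so |<v, e_j>|^2 = <v, u_j>^2 / <u_j, u_j>.
Coefficients: <v, e_1> = -6/sqrt(9), <v, e_2> = -24/sqrt(45), <v, e_3> = 15/sqrt(54).
Square and sum: Σ |<v, e_j>|^2 = 629/30.
Compute ||v||^2 = v·v = 21.
Deficit = 21 − 629/30 = 1/30 ≥ 0, confirming Bessel's inequality. (The deficit equals ||v − Σ <v,e_j> e_j||^2, the squared distance from v to span{e_j}.)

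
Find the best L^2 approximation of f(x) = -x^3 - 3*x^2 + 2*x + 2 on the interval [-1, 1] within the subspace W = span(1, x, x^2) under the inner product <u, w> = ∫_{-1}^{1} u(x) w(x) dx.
g(x) = -3*x^2 + 7*x/5 + 2

The best approximation g ∈ W is the orthogonal projection of f onto W. Writing g = a_0 + a_1 x + a_2 x^2, the coefficients solve the normal equations G · a = b where
  G_{ij} = <φ_i, φ_j> and b_i = <f, φ_i>, with φ_0 = 1, φ_1 = x, φ_2 = x^2.
G =
  [2, 0, 2/3]
  [0, 2/3, 0]
  [2/3, 0, 2/5],
b = (2, 14/15, 2/15).
Solving gives a_0 = 2, a_1 = 7/5, a_2 = -3, so
  g(x) = -3*x^2 + 7*x/5 + 2.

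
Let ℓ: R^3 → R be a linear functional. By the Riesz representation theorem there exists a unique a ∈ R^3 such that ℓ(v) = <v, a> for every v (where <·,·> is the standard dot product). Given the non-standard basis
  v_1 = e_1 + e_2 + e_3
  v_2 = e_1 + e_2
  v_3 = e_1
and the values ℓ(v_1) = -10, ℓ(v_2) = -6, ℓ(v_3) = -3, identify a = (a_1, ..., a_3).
a = (-3, -3, -4)

Write a = (a_1, ..., a_3) in the standard basis. For each basis vector v_i, ℓ(v_i) = <v_i, a> is a linear equation in the a_j's. Collect the n equations into a matrix system V a = ℓ, where row i of V is v_i (expressed in the standard basis). Since V is invertible (lower-triangular with 1s on the diagonal, up to permutation), solve by back-substitution:
  V =
[[1, 1, 1],
 [1, 1, 0],
 [1, 0, 0]]
  V a = (-10, -6, -3)
Solving gives a = (-3, -3, -4).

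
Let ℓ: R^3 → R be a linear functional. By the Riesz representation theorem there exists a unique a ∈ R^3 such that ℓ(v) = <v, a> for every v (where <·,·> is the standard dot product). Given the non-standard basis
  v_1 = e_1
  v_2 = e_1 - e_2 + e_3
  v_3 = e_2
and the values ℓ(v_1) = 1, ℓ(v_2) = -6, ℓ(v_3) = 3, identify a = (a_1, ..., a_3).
a = (1, 3, -4)

Write a = (a_1, ..., a_3) in the standard basis. For each basis vector v_i, ℓ(v_i) = <v_i, a> is a linear equation in the a_j's. Collect the n equations into a matrix system V a = ℓ, where row i of V is v_i (expressed in the standard basis). Since V is invertible (lower-triangular with 1s on the diagonal, up to permutation), solve by back-substitution:
  V =
[[1, 0, 0],
 [1, -1, 1],
 [0, 1, 0]]
  V a = (1, -6, 3)
Solving gives a = (1, 3, -4).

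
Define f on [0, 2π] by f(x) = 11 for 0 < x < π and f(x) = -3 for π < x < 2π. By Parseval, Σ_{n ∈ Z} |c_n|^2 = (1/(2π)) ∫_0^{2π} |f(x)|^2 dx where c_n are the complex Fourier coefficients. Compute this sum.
Σ |c_n|^2 = 65

Parseval equates the L^2 energy of f (normalised by 1/(2π)) with the ℓ^2 sum of its Fourier coefficients: (1/(2π)) ∫_0^{2π} |f|^2 = Σ |c_n|^2.
Compute the left side: (1/(2π)) [∫_0^π 11^2 dx + ∫_π^{2π} (-3)^2 dx] = (1/(2π)) · (121π + 9π) = (121 + 9)/2 = 65.
So Σ_{n ∈ Z} |c_n|^2 = 65.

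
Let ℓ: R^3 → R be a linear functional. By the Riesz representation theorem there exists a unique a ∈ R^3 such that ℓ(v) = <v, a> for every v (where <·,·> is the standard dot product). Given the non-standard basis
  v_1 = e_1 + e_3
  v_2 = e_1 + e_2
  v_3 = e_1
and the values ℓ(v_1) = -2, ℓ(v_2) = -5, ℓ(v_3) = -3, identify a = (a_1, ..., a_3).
a = (-3, -2, 1)

Write a = (a_1, ..., a_3) in the standard basis. For each basis vector v_i, ℓ(v_i) = <v_i, a> is a linear equation in the a_j's. Collect the n equations into a matrix system V a = ℓ, where row i of V is v_i (expressed in the standard basis). Since V is invertible (lower-triangular with 1s on the diagonal, up to permutation), solve by back-substitution:
  V =
[[1, 0, 1],
 [1, 1, 0],
 [1, 0, 0]]
  V a = (-2, -5, -3)
Solving gives a = (-3, -2, 1).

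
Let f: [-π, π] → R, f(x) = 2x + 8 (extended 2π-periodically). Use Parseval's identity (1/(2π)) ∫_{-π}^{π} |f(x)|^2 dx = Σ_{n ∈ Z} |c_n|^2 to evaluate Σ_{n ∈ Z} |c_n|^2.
Σ |c_n|^2 = 4π^2/3 + 64

Expand and integrate term by term over [-π, π]:
  ∫ (2x)^2 dx = 4·(2π^3/3); ∫ 2·2·(8)·x dx = 0 (odd integrand); ∫ 8^2 dx = 64·2π.
So (1/(2π)) ∫_{-π}^{π} (2x + 8)^2 dx = 4π^2/3 + 64 = 4π^2/3 + 64.
Parseval ⇒ Σ |c_n|^2 = 4π^2/3 + 64.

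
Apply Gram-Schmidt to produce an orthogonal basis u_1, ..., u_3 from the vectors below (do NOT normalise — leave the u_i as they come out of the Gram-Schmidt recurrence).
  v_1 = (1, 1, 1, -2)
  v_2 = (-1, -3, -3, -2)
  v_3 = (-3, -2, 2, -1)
Orthogonal basis:
  u_1 = (1, 1, 1, -2)
  u_2 = (-4/7, -18/7, -18/7, -20/7)
  u_3 = (-52/19, -25/19, 51/19, -13/19)

Apply the Gram-Schmidt recurrence
  u_1 = v_1
  u_i = v_i − Σ_{j<i} ((v_i · u_j) / (u_j · u_j)) · u_j.

Step by step this gives:
  u_1 = (1, 1, 1, -2)
  u_2 = (-4/7, -18/7, -18/7, -20/7)
  u_3 = (-52/19, -25/19, 51/19, -13/19)

Orthogonality check:
  u_2 · u_1 = 0 (should be 0)
  u_3 · u_1 = 0 (should be 0)
  u_3 · u_2 = 0 (should be 0)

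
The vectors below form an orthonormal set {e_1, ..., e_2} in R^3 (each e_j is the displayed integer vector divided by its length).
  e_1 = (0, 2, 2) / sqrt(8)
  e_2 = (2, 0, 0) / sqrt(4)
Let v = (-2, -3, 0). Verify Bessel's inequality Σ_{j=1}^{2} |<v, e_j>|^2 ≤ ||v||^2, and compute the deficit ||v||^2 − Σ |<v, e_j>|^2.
Σ |<v, e_j>|^2 = 17/2; ||v||^2 = 13; deficit = 9/2

Write each e_j = u_j / sqrt(<u_j, u_j>) where u_j is the displayed integer vector. Then <v, e_j> = <v, u_j> / sqrt(<u_j, u_j>), so |<v, e_j>|^2 = <v, u_j>^2 / <u_j, u_j>.
Coefficients: <v, e_1> = -6/sqrt(8), <v, e_2> = -4/sqrt(4).
Square and sum: Σ |<v, e_j>|^2 = 17/2.
Compute ||v||^2 = v·v = 13.
Deficit = 13 − 17/2 = 9/2 ≥ 0, confirming Bessel's inequality. (The deficit equals ||v − Σ <v,e_j> e_j||^2, the squared distance from v to span{e_j}.)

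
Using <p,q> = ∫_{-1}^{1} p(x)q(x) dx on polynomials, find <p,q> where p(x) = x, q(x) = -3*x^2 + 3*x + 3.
<p,q> = 2

Expand the product: p(x)·q(x) = -3*x^3 + 3*x^2 + 3*x.
∫_{-1}^{1} of each monomial x^k gives [2/(k+1) if k even, 0 if k odd]. Integrating term-by-term (or equivalently evaluating the antiderivative F(x) = -3*x^4/4 + x^3 + 3*x^2/2 at the endpoints):
  F(1) − F(−1) = 7/4 − (-1/4) = 2.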